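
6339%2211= 1917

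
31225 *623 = 19453175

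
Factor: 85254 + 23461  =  108715 = 5^1 * 17^1 *1279^1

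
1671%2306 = 1671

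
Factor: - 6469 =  - 6469^1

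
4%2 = 0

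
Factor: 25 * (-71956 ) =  - 1798900= - 2^2*5^2 * 17989^1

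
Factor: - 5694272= -2^6 * 193^1*461^1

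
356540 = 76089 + 280451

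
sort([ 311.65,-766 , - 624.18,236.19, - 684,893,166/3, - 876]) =[  -  876, - 766, - 684, - 624.18,166/3, 236.19,311.65,893]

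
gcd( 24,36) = 12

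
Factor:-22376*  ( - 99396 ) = 2224084896 = 2^5 * 3^2 * 11^1 *251^1*2797^1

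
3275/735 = 4 + 67/147 = 4.46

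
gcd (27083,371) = 371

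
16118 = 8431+7687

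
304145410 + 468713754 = 772859164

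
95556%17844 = 6336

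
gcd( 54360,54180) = 180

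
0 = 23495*0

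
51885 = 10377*5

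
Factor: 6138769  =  7^2*13^1*23^1*419^1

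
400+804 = 1204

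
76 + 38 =114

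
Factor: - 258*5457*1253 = -2^1* 3^2*7^1*17^1*43^1*107^1* 179^1 =- 1764106218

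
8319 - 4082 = 4237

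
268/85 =3 +13/85 =3.15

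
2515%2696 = 2515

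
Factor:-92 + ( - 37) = - 129 = - 3^1*43^1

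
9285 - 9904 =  - 619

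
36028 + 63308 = 99336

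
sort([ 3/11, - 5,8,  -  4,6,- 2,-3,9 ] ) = [ - 5, - 4, - 3, - 2,3/11,6, 8,9 ]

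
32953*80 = 2636240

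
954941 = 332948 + 621993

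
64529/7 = 9218 + 3/7=9218.43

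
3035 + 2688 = 5723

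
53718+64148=117866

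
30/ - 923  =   - 1  +  893/923 = - 0.03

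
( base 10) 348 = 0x15c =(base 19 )I6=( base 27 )co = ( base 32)as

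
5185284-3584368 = 1600916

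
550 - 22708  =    -  22158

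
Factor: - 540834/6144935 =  - 2^1*3^1*5^( - 1) * 7^1*79^1*163^1*1228987^(-1)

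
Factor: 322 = 2^1*7^1*23^1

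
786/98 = 8 + 1/49 = 8.02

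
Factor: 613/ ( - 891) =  - 3^( - 4 )*11^ ( - 1)*613^1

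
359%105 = 44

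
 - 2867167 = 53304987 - 56172154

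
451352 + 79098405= 79549757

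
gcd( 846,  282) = 282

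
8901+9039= 17940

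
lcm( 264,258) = 11352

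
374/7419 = 374/7419 = 0.05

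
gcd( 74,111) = 37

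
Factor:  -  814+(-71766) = - 72580= -2^2*5^1*19^1*191^1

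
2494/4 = 623 + 1/2 = 623.50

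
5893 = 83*71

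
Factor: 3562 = 2^1*13^1*137^1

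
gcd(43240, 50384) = 376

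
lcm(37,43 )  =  1591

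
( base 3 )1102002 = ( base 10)1028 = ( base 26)1de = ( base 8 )2004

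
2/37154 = 1/18577 = 0.00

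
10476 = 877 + 9599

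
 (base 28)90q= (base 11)5359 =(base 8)15652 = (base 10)7082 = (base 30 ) 7q2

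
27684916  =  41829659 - 14144743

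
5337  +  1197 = 6534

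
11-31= -20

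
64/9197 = 64/9197 = 0.01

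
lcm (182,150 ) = 13650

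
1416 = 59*24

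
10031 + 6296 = 16327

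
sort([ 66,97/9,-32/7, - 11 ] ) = [ - 11,- 32/7, 97/9, 66]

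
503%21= 20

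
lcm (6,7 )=42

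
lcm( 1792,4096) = 28672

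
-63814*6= - 382884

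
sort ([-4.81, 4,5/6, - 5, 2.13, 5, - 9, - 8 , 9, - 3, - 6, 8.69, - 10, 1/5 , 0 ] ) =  [  -  10,- 9, - 8, - 6, - 5,-4.81,-3,0,1/5 , 5/6,  2.13,4 , 5, 8.69,  9]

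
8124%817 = 771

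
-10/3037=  - 1 + 3027/3037=-  0.00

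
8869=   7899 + 970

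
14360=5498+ 8862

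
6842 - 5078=1764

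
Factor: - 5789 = -7^1*827^1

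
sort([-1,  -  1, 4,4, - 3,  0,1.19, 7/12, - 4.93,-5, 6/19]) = [ - 5,-4.93, -3, - 1,  -  1,0,6/19, 7/12, 1.19,4, 4 ] 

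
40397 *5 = 201985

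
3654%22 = 2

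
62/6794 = 31/3397 = 0.01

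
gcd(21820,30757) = 1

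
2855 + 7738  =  10593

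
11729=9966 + 1763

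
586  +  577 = 1163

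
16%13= 3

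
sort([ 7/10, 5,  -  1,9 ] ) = [  -  1, 7/10, 5 , 9 ] 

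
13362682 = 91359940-77997258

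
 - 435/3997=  - 435/3997 = - 0.11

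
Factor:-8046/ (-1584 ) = 2^( - 3)*3^1 * 11^(  -  1 )*149^1 = 447/88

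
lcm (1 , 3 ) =3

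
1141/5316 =1141/5316 = 0.21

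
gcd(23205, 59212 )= 1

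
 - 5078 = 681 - 5759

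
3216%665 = 556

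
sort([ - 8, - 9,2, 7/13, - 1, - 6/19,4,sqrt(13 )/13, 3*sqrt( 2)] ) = [ - 9,-8, - 1, -6/19,sqrt(13) /13, 7/13, 2,  4, 3*sqrt(2)]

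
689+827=1516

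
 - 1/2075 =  - 1/2075 = - 0.00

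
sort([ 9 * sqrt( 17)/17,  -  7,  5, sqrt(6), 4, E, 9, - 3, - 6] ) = [ - 7, - 6, - 3, 9*sqrt( 17) /17,sqrt (6 ), E, 4, 5, 9 ]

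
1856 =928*2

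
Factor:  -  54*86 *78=-2^3 * 3^4*13^1 * 43^1 = - 362232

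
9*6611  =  59499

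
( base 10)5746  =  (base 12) 33aa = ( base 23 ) ajj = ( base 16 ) 1672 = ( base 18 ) hd4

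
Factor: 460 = 2^2*5^1*23^1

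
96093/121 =96093/121 = 794.16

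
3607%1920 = 1687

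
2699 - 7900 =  - 5201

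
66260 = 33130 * 2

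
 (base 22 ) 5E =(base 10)124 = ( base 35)3j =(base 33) 3p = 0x7c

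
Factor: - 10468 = -2^2*2617^1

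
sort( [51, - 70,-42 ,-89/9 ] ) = [-70, - 42, - 89/9,51 ]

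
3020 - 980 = 2040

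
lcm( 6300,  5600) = 50400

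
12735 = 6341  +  6394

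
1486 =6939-5453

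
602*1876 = 1129352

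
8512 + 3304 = 11816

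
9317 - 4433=4884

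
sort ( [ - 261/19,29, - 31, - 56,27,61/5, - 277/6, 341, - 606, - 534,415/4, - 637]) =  [ - 637, - 606, - 534, - 56, - 277/6, -31, - 261/19, 61/5, 27  ,  29, 415/4, 341] 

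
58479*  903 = 52806537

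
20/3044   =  5/761 =0.01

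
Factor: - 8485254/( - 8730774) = 471403/485043=3^(-1)*13^(-1 )*12437^(- 1)*471403^1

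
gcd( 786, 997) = 1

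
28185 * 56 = 1578360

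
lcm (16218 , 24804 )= 421668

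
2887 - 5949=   -  3062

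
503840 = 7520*67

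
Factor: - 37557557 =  - 101^1*371857^1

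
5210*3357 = 17489970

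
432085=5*86417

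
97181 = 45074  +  52107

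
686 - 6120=-5434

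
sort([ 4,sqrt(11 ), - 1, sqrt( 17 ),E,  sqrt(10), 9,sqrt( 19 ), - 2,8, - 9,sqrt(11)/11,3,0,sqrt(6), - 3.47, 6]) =[ - 9,-3.47, - 2, - 1, 0, sqrt(11 ) /11, sqrt(  6),E,  3  ,  sqrt(10 ),sqrt ( 11 ),4,sqrt( 17),sqrt(19 ),6, 8 , 9 ] 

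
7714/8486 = 3857/4243 = 0.91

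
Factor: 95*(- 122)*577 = -6687430 = - 2^1*5^1* 19^1*61^1*577^1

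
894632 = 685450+209182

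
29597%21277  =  8320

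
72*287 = 20664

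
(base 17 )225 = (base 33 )in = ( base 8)1151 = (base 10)617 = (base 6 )2505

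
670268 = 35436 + 634832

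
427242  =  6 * 71207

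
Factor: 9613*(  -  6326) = -60811838 = - 2^1*3163^1*9613^1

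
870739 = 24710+846029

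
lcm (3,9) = 9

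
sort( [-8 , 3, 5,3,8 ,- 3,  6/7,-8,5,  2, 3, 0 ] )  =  [ - 8 , - 8,-3, 0, 6/7,2,3 , 3, 3,5,5, 8 ] 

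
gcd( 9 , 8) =1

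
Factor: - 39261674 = - 2^1 * 61^1 * 321817^1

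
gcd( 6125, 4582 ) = 1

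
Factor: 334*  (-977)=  - 326318 = - 2^1*167^1 *977^1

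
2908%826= 430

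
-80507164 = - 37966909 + -42540255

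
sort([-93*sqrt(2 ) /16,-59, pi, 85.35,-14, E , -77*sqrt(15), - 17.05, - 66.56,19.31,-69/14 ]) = [-77 * sqrt(15) , - 66.56, - 59, - 17.05, - 14,-93*sqrt(2) /16, - 69/14,E,pi, 19.31,  85.35]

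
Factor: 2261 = 7^1*17^1*19^1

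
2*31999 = 63998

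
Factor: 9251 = 11^1*29^2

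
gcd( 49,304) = 1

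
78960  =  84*940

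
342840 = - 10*( - 34284 ) 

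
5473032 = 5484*998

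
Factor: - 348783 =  - 3^1*19^1*29^1*211^1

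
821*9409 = 7724789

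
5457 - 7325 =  - 1868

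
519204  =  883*588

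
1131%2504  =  1131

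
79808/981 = 81 + 347/981=81.35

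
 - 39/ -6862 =39/6862 =0.01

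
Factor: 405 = 3^4*5^1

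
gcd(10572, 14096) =3524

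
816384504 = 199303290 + 617081214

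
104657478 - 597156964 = -492499486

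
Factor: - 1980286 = - 2^1 * 7^2 * 11^2*167^1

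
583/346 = 583/346= 1.68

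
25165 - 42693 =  - 17528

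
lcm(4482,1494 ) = 4482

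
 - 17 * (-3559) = 60503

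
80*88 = 7040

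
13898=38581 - 24683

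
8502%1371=276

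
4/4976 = 1/1244  =  0.00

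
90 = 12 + 78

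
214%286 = 214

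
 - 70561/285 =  - 248 + 119/285= -247.58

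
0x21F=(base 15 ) 263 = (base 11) 454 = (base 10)543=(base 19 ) 19b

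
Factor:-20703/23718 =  - 2^ ( - 1 )*59^(  -  1 )*103^1 = - 103/118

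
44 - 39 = 5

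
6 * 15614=93684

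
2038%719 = 600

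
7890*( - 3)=- 23670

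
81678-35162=46516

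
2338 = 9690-7352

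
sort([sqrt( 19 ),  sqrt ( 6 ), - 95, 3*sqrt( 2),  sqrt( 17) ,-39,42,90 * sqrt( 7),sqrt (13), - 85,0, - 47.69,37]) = [-95,- 85, - 47.69, - 39,0,sqrt (6),sqrt( 13),sqrt( 17),  3*sqrt(2),sqrt (19), 37,42,90*sqrt (7) ] 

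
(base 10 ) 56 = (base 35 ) 1L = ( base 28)20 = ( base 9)62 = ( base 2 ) 111000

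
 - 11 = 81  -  92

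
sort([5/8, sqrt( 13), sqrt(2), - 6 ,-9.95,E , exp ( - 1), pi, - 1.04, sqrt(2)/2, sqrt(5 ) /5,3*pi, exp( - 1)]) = [ - 9.95, - 6, - 1.04,exp(  -  1), exp( - 1 ), sqrt(5 )/5, 5/8, sqrt(  2 )/2,sqrt( 2 ),E, pi, sqrt (13 ), 3*pi]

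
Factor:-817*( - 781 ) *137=87416549 = 11^1 * 19^1*43^1*71^1*137^1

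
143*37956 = 5427708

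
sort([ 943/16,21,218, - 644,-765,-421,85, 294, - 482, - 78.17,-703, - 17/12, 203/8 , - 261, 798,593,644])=[-765, - 703, - 644, - 482, - 421, - 261, - 78.17,-17/12,21, 203/8,943/16,  85,218, 294,593,644,798]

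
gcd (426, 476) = 2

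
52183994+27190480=79374474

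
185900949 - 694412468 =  - 508511519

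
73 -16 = 57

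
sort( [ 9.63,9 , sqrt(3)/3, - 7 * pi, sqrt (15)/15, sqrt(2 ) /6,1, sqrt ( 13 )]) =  [ - 7*pi, sqrt(2 ) /6, sqrt(15)/15, sqrt ( 3) /3,1,sqrt(13),9,9.63 ]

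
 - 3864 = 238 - 4102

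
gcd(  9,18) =9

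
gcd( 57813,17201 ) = 1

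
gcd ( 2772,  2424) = 12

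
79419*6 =476514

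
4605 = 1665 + 2940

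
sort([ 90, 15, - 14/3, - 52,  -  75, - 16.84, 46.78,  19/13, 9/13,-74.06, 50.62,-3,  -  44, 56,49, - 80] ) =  [ - 80, -75,  -  74.06,-52, - 44,-16.84, - 14/3,-3, 9/13, 19/13, 15 , 46.78, 49, 50.62,56,  90 ] 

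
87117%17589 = 16761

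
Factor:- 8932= -2^2*7^1  *11^1*29^1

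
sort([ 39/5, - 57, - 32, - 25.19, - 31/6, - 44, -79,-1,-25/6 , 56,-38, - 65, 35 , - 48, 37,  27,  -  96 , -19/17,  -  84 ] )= [- 96, - 84, - 79,-65, - 57, - 48, - 44, -38,  -  32, - 25.19,- 31/6, - 25/6,-19/17, - 1,39/5, 27, 35,37,56]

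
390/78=5=5.00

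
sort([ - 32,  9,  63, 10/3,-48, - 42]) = [ - 48, - 42, - 32, 10/3,9, 63 ] 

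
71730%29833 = 12064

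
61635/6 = 10272 + 1/2= 10272.50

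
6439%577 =92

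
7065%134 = 97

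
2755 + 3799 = 6554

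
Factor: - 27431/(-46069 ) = 23^ ( - 1)*2003^(- 1)*27431^1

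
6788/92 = 1697/23 = 73.78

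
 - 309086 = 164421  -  473507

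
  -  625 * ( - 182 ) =113750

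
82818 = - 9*( - 9202) 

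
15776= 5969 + 9807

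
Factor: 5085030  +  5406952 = 2^1 * 41^1* 127951^1  =  10491982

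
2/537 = 2/537  =  0.00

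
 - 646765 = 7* (- 92395 ) 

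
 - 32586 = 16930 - 49516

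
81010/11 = 81010/11= 7364.55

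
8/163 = 8/163 =0.05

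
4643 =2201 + 2442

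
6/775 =6/775 = 0.01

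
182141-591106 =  - 408965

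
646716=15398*42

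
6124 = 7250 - 1126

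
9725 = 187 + 9538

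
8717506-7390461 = 1327045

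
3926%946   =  142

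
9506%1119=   554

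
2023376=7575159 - 5551783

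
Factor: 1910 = 2^1*5^1*191^1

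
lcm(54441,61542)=1415466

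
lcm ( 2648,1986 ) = 7944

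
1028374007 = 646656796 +381717211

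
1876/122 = 938/61 = 15.38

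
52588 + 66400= 118988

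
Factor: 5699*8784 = 2^4*3^2*41^1*61^1 * 139^1 = 50060016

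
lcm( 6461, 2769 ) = 19383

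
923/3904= 923/3904= 0.24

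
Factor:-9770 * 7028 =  - 2^3*5^1*7^1 * 251^1 * 977^1=- 68663560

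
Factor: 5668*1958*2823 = 31329495912 = 2^3*3^1*11^1*13^1*89^1*109^1*941^1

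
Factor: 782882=2^1*391441^1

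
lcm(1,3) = 3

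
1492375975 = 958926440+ 533449535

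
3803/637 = 3803/637 = 5.97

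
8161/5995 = 8161/5995 = 1.36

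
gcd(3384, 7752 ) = 24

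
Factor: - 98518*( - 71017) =2^1*7^1 * 31^1 * 47^1 * 227^1 *1511^1=6996452806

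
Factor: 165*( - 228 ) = - 2^2*3^2*5^1*11^1*19^1 = - 37620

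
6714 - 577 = 6137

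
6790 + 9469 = 16259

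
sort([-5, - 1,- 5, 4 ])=[  -  5, - 5, - 1, 4]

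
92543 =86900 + 5643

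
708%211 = 75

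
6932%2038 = 818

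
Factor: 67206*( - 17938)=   -  2^2* 3^1 * 23^1 * 487^1 * 8969^1  =  - 1205541228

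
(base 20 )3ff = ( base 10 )1515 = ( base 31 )1hr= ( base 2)10111101011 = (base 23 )2JK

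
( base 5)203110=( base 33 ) 63m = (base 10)6655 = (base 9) 10114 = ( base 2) 1100111111111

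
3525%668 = 185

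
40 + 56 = 96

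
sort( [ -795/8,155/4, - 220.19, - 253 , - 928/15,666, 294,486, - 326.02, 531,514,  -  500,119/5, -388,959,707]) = [ - 500, - 388, - 326.02, - 253 ,  -  220.19, - 795/8,  -  928/15,119/5, 155/4, 294,486,514,531,666,707,959]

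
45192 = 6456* 7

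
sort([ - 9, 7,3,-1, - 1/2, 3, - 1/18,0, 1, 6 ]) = [-9, - 1,-1/2, - 1/18, 0,1, 3, 3, 6, 7]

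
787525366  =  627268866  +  160256500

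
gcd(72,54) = 18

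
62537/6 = 62537/6= 10422.83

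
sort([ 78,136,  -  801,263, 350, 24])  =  [ - 801,24,78,136,263,350 ] 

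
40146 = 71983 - 31837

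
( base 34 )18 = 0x2A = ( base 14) 30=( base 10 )42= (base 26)1g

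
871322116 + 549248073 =1420570189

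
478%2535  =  478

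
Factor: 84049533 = 3^2*37^1*252401^1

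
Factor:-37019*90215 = -3339669085 = - 5^1 * 18043^1*37019^1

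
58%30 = 28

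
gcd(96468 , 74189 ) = 1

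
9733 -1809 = 7924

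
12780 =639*20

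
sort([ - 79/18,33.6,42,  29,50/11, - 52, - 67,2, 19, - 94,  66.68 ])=[ - 94, - 67,-52,-79/18,2, 50/11,19,  29, 33.6, 42,66.68 ] 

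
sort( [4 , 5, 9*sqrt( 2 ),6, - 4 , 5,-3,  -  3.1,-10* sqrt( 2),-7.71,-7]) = [ - 10 * sqrt( 2), - 7.71, - 7,-4,-3.1,-3,4, 5, 5 , 6,  9*sqrt (2 )]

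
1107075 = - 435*( - 2545)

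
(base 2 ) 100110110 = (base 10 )310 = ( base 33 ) 9D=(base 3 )102111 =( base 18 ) H4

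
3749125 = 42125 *89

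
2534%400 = 134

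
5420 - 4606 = 814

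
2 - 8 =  - 6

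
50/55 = 10/11 = 0.91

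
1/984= 1/984=0.00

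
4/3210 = 2/1605 = 0.00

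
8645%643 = 286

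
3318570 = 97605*34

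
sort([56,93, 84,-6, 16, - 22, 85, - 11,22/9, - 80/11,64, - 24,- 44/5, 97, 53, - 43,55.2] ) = [ - 43, - 24, - 22,-11, - 44/5, - 80/11, - 6,22/9,16,53,  55.2,56,64,84, 85,93 , 97 ] 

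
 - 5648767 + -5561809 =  -11210576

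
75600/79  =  956+76/79=956.96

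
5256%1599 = 459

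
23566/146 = 161 + 30/73 = 161.41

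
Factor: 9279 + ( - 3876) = 3^1*1801^1 = 5403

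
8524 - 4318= 4206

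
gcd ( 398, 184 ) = 2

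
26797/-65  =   - 26797/65=- 412.26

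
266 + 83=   349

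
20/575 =4/115 = 0.03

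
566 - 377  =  189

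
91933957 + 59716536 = 151650493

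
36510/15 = 2434= 2434.00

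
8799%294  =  273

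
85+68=153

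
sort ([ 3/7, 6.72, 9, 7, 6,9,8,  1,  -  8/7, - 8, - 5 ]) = [ - 8 , - 5, - 8/7,3/7,  1, 6,  6.72, 7,8,9, 9] 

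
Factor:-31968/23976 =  - 2^2 * 3^( - 1 )  =  -4/3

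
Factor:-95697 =- 3^2*7^3*31^1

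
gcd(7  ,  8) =1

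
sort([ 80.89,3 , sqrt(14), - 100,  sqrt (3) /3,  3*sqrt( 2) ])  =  [ - 100,sqrt( 3) /3, 3 , sqrt(  14),3  *sqrt(2 ), 80.89]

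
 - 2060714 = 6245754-8306468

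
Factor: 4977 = 3^2*7^1*79^1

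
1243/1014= 1 + 229/1014 = 1.23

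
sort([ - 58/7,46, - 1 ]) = [ - 58/7, -1,46]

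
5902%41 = 39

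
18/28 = 9/14  =  0.64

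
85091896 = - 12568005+97659901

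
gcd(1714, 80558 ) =1714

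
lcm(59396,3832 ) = 118792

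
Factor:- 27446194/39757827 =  - 2^1*3^( - 1)*17^1*807241^1*13252609^( - 1)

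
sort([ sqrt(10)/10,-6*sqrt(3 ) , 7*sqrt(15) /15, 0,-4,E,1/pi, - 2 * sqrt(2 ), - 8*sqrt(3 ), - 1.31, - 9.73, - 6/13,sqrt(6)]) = [-8*sqrt(3 ),  -  6 *sqrt(3 ), - 9.73, - 4,  -  2*sqrt(2 ), - 1.31,-6/13, 0,  sqrt ( 10 )/10, 1/pi, 7*sqrt (15)/15,sqrt(6 ),E]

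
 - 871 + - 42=-913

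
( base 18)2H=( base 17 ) 32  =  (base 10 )53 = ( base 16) 35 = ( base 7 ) 104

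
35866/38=17933/19 = 943.84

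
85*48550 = 4126750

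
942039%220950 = 58239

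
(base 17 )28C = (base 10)726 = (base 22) 1B0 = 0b1011010110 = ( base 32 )mm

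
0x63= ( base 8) 143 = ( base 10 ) 99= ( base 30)39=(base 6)243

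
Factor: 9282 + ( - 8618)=2^3* 83^1 = 664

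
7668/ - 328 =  -24 + 51/82 = - 23.38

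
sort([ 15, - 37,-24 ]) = [-37, -24, 15] 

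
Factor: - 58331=-7^1*13^1*641^1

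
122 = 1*122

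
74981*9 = 674829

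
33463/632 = 52 + 599/632 = 52.95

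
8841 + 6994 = 15835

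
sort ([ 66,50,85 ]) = [50,66,85]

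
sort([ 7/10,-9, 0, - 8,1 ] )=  [ - 9 , -8, 0,7/10, 1]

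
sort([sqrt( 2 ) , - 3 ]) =[-3, sqrt(2)] 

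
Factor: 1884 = 2^2 *3^1*157^1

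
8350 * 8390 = 70056500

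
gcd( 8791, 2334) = 1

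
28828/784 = 7207/196 = 36.77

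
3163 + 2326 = 5489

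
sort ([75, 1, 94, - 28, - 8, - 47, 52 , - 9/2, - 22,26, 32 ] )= [ - 47,  -  28, - 22, - 8, - 9/2, 1,  26, 32, 52, 75,94]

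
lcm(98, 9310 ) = 9310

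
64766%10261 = 3200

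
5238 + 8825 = 14063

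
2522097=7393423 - 4871326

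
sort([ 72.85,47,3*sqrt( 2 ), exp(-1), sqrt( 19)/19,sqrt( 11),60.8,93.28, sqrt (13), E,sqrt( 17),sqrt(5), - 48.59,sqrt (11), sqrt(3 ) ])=[-48.59 , sqrt(19)/19, exp( - 1),sqrt(3), sqrt( 5),E,  sqrt (11), sqrt( 11), sqrt( 13),sqrt( 17 ),3*sqrt ( 2), 47,60.8,72.85,93.28]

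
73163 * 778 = 56920814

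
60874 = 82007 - 21133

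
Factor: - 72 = -2^3*3^2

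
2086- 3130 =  - 1044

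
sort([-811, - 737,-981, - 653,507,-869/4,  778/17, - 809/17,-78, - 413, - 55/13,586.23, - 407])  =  [ - 981, - 811,-737, - 653 , - 413, - 407,  -  869/4,  -  78, - 809/17 , - 55/13,778/17,  507,586.23] 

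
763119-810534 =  - 47415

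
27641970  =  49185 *562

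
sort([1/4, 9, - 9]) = [-9,1/4, 9]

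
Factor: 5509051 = 5509051^1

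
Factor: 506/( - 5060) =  - 1/10 = -2^ (-1)*5^( - 1)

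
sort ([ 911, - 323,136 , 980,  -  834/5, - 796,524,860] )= [ - 796, - 323, - 834/5,136, 524,860,911, 980] 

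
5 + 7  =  12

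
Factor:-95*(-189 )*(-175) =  - 3142125  =  - 3^3*5^3 * 7^2*19^1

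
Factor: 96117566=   2^1 * 4651^1 * 10333^1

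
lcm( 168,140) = 840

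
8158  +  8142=16300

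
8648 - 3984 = 4664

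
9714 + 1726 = 11440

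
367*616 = 226072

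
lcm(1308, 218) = 1308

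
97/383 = 97/383 = 0.25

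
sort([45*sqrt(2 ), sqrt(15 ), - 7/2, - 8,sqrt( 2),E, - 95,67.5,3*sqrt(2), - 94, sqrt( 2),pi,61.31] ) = [ - 95,  -  94,-8, - 7/2, sqrt(2), sqrt(2),E,pi, sqrt(15), 3*sqrt(2),61.31 , 45*sqrt( 2 ),67.5] 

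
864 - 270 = 594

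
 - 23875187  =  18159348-42034535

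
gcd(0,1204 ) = 1204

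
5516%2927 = 2589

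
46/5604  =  23/2802 = 0.01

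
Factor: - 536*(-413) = 221368 = 2^3* 7^1*59^1  *67^1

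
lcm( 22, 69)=1518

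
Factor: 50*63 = 3150 = 2^1*3^2*5^2* 7^1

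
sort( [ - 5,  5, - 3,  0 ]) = [ - 5,-3  ,  0,5] 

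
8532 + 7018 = 15550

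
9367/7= 1338 + 1/7 = 1338.14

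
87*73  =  6351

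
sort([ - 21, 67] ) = [ -21, 67]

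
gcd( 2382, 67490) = 794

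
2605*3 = 7815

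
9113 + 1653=10766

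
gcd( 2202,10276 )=734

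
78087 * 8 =624696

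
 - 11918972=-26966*442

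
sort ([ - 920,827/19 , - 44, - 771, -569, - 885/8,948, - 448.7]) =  [ - 920,-771,-569, - 448.7 , - 885/8,-44,827/19,  948]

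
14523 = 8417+6106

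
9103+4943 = 14046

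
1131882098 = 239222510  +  892659588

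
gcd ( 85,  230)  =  5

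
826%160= 26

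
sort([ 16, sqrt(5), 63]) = [ sqrt( 5 ),  16, 63 ]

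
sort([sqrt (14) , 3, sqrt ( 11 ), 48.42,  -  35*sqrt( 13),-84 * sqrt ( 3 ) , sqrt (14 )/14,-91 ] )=[ - 84 * sqrt(3), - 35*sqrt( 13),-91,sqrt( 14 )/14, 3,sqrt( 11 ),  sqrt( 14 ) , 48.42 ] 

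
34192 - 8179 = 26013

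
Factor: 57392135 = 5^1* 113^1*157^1*647^1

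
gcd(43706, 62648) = 82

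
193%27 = 4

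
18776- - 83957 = 102733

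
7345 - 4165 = 3180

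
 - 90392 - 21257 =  - 111649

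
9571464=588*16278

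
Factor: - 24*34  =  - 816=- 2^4*3^1*17^1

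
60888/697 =60888/697 = 87.36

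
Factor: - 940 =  - 2^2*5^1*47^1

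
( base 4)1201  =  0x61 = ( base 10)97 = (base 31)34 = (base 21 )4d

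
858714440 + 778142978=1636857418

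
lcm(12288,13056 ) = 208896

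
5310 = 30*177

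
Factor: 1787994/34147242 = 99333/1897069 = 3^3*13^1*283^1*1897069^ (-1)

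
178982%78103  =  22776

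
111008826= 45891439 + 65117387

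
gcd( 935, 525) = 5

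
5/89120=1/17824 = 0.00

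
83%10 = 3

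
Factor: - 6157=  - 47^1*131^1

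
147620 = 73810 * 2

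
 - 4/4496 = - 1/1124 =-0.00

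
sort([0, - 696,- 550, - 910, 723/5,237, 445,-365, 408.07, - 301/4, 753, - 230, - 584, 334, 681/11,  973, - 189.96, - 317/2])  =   [ - 910, -696, - 584, - 550, - 365, - 230,-189.96, - 317/2 , -301/4,0,681/11, 723/5,237, 334, 408.07, 445,753, 973 ]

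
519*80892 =41982948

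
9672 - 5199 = 4473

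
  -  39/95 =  - 39/95 = -0.41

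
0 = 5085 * 0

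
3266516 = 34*96074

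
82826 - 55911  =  26915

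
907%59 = 22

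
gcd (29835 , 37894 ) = 1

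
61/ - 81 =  - 1 + 20/81=- 0.75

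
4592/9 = 4592/9 = 510.22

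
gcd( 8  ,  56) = 8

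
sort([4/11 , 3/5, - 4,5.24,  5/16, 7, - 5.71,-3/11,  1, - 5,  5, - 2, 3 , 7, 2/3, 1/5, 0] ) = [  -  5.71, - 5,-4, - 2 , - 3/11, 0 , 1/5, 5/16,  4/11,3/5,  2/3,1,3, 5, 5.24,7, 7 ] 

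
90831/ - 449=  - 90831/449 = -  202.30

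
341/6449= 341/6449 = 0.05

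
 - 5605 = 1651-7256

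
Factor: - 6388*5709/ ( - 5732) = 3^1*11^1*173^1*1433^ ( - 1) * 1597^1 = 9117273/1433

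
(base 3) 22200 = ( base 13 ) 150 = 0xea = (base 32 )7a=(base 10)234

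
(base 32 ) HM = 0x236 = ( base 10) 566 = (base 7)1436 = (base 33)H5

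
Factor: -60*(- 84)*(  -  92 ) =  - 2^6*3^2*5^1*7^1  *  23^1 = - 463680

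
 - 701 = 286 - 987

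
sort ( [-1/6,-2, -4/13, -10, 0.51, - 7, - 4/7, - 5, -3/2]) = [ - 10, - 7, - 5,-2, - 3/2, - 4/7, - 4/13, - 1/6, 0.51]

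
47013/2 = 47013/2 = 23506.50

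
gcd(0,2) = 2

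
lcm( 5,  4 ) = 20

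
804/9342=134/1557  =  0.09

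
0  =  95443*0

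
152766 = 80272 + 72494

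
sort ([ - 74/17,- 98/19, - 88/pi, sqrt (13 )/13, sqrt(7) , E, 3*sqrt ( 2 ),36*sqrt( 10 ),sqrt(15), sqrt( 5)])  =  [ - 88/pi, - 98/19, - 74/17 , sqrt (13 ) /13, sqrt( 5 ), sqrt (7),E, sqrt( 15), 3*sqrt(2),  36*sqrt( 10 )]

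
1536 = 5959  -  4423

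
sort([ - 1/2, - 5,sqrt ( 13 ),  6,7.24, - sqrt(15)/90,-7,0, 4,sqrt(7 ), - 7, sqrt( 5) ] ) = [-7, - 7, - 5 , - 1/2, - sqrt( 15)/90 , 0, sqrt(5 ),sqrt ( 7), sqrt(13) , 4,6,7.24] 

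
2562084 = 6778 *378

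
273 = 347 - 74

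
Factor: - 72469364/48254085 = - 2^2 * 3^( - 2)* 5^( - 1)  *71^( - 1) * 1373^( - 1 )*1647031^1 = - 6588124/4386735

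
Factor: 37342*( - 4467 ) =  - 2^1*3^1*1489^1  *  18671^1 = - 166806714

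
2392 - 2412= -20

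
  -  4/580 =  - 1 + 144/145= - 0.01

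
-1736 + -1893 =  - 3629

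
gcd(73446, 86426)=2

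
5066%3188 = 1878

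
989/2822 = 989/2822 = 0.35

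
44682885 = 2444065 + 42238820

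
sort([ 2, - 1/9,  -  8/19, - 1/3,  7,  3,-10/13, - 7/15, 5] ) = [ -10/13,-7/15,-8/19,  -  1/3, - 1/9,  2,3,5,7]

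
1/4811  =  1/4811  =  0.00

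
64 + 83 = 147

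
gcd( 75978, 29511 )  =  27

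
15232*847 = 12901504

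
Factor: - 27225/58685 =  - 45/97 =-3^2*5^1*97^(  -  1 )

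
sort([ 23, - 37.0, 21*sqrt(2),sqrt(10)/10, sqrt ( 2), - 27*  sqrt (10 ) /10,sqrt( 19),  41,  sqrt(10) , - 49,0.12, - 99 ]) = [ -99  , - 49, - 37.0, - 27*sqrt( 10 )/10 , 0.12, sqrt(10)/10, sqrt(2),sqrt(  10),sqrt( 19), 23,  21*sqrt( 2 ),41]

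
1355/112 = 12 + 11/112 = 12.10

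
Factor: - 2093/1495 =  - 7/5 = - 5^(-1 )*7^1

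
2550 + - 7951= - 5401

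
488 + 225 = 713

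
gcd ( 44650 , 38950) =950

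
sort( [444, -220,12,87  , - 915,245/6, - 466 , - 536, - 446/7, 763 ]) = [  -  915, - 536,-466,  -  220,-446/7, 12, 245/6,  87, 444, 763]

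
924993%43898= 3135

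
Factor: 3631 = 3631^1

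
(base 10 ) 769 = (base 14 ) 3cd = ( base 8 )1401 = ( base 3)1001111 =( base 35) ly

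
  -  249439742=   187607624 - 437047366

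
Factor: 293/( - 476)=-2^(-2 )* 7^ (  -  1)*17^(-1)*293^1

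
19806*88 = 1742928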